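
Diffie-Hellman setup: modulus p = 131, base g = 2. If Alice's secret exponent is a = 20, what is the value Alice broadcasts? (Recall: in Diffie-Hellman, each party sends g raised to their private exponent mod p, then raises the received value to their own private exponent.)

52

Public value = 2^20 (mod 131).
2^1 ≡ 2 (mod 131)
2^2 = (2^1)^2 ≡ 2^2 = 4 ≡ 4 (mod 131)
2^4 = (2^2)^2 ≡ 4^2 = 16 ≡ 16 (mod 131)
2^8 = (2^4)^2 ≡ 16^2 = 256 ≡ 125 (mod 131)
2^16 = (2^8)^2 ≡ 125^2 = 15625 ≡ 36 (mod 131)
2^20 = 2^16 · 2^4 ≡ 36 · 16 ≡ 52 (mod 131).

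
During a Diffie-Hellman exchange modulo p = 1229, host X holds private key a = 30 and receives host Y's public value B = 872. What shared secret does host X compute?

452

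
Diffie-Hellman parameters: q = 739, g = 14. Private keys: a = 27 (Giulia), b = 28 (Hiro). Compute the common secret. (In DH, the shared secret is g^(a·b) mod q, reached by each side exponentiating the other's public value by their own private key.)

495

Hiro sends B = g^b mod q = 14^28 mod 739.
14^1 ≡ 14 (mod 739)
14^2 = (14^1)^2 ≡ 14^2 = 196 ≡ 196 (mod 739)
14^4 = (14^2)^2 ≡ 196^2 = 38416 ≡ 727 (mod 739)
14^8 = (14^4)^2 ≡ 727^2 = 528529 ≡ 144 (mod 739)
14^16 = (14^8)^2 ≡ 144^2 = 20736 ≡ 44 (mod 739)
14^28 = 14^16 · 14^8 · 14^4 ≡ 44 · 144 · 727 ≡ 85 (mod 739).
So B = 85. Giulia then computes K = B^a mod q = 85^27 mod 739.
85^1 ≡ 85 (mod 739)
85^2 = (85^1)^2 ≡ 85^2 = 7225 ≡ 574 (mod 739)
85^4 = (85^2)^2 ≡ 574^2 = 329476 ≡ 621 (mod 739)
85^8 = (85^4)^2 ≡ 621^2 = 385641 ≡ 622 (mod 739)
85^16 = (85^8)^2 ≡ 622^2 = 386884 ≡ 387 (mod 739)
85^27 = 85^16 · 85^8 · 85^2 · 85^1 ≡ 387 · 622 · 574 · 85 ≡ 495 (mod 739).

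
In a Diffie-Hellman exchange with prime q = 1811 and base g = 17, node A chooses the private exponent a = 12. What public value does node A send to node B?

1418

Public value = 17^{12} \pmod{1811}.
17^1 ≡ 17 (mod 1811)
17^2 = (17^1)^2 ≡ 17^2 = 289 ≡ 289 (mod 1811)
17^4 = (17^2)^2 ≡ 289^2 = 83521 ≡ 215 (mod 1811)
17^8 = (17^4)^2 ≡ 215^2 = 46225 ≡ 950 (mod 1811)
17^12 = 17^8 · 17^4 ≡ 950 · 215 ≡ 1418 (mod 1811).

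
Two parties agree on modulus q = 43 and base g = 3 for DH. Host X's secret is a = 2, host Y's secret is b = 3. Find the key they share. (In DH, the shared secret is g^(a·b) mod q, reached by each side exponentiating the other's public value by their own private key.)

Host Y sends B = g^b mod q = 3^3 mod 43.
3^1 ≡ 3 (mod 43)
3^2 = (3^1)^2 ≡ 3^2 = 9 ≡ 9 (mod 43)
3^3 = 3^2 · 3^1 ≡ 9 · 3 ≡ 27 (mod 43).
So B = 27. Host X then computes K = B^a mod q = 27^2 mod 43.
27^1 ≡ 27 (mod 43)
27^2 = (27^1)^2 ≡ 27^2 = 729 ≡ 41 (mod 43)

41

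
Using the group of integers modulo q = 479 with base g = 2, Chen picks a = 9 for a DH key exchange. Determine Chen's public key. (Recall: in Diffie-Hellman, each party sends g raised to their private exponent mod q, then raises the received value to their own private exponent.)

Public value = 2^9 (mod 479).
2^1 ≡ 2 (mod 479)
2^2 = (2^1)^2 ≡ 2^2 = 4 ≡ 4 (mod 479)
2^4 = (2^2)^2 ≡ 4^2 = 16 ≡ 16 (mod 479)
2^8 = (2^4)^2 ≡ 16^2 = 256 ≡ 256 (mod 479)
2^9 = 2^8 · 2^1 ≡ 256 · 2 ≡ 33 (mod 479).

33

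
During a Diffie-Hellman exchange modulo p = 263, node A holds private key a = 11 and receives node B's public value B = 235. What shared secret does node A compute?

184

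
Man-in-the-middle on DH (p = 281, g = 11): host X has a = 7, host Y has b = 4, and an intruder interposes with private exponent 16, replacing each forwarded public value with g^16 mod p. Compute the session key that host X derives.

Host X receives an intruder's public value M = 11^16 mod 281 instead of the honest one.
11^1 ≡ 11 (mod 281)
11^2 = (11^1)^2 ≡ 11^2 = 121 ≡ 121 (mod 281)
11^4 = (11^2)^2 ≡ 121^2 = 14641 ≡ 29 (mod 281)
11^8 = (11^4)^2 ≡ 29^2 = 841 ≡ 279 (mod 281)
11^16 = (11^8)^2 ≡ 279^2 = 77841 ≡ 4 (mod 281)
So M = 4. Host X computes K = M^7 mod 281.
4^1 ≡ 4 (mod 281)
4^2 = (4^1)^2 ≡ 4^2 = 16 ≡ 16 (mod 281)
4^4 = (4^2)^2 ≡ 16^2 = 256 ≡ 256 (mod 281)
4^7 = 4^4 · 4^2 · 4^1 ≡ 256 · 16 · 4 ≡ 86 (mod 281).

86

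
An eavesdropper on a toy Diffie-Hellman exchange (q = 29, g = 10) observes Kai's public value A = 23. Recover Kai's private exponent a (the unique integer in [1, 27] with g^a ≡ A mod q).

24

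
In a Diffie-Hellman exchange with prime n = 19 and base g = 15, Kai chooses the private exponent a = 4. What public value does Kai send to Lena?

9

Public value = 15^4 mod 19.
15^1 ≡ 15 (mod 19)
15^2 = (15^1)^2 ≡ 15^2 = 225 ≡ 16 (mod 19)
15^4 = (15^2)^2 ≡ 16^2 = 256 ≡ 9 (mod 19)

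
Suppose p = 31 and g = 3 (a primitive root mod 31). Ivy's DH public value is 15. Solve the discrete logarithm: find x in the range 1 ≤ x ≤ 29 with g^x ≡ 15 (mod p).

21

Try successive powers of 3 modulo 31:
3^1 ≡ 3
3^2 ≡ 9
3^3 ≡ 27
3^4 ≡ 19
3^5 ≡ 26
3^6 ≡ 16
3^7 ≡ 17
3^8 ≡ 20
3^9 ≡ 29
3^10 ≡ 25
3^11 ≡ 13
3^12 ≡ 8
3^13 ≡ 24
3^14 ≡ 10
3^15 ≡ 30
3^16 ≡ 28
3^17 ≡ 22
3^18 ≡ 4
3^19 ≡ 12
3^20 ≡ 5
3^21 ≡ 15
Found: x = 21.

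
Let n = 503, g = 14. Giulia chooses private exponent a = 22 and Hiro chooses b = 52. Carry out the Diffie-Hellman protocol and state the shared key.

366

Hiro sends B = g^b mod n = 14^52 mod 503.
14^1 ≡ 14 (mod 503)
14^2 = (14^1)^2 ≡ 14^2 = 196 ≡ 196 (mod 503)
14^4 = (14^2)^2 ≡ 196^2 = 38416 ≡ 188 (mod 503)
14^8 = (14^4)^2 ≡ 188^2 = 35344 ≡ 134 (mod 503)
14^16 = (14^8)^2 ≡ 134^2 = 17956 ≡ 351 (mod 503)
14^32 = (14^16)^2 ≡ 351^2 = 123201 ≡ 469 (mod 503)
14^52 = 14^32 · 14^16 · 14^4 ≡ 469 · 351 · 188 ≡ 291 (mod 503).
So B = 291. Giulia then computes K = B^a mod n = 291^22 mod 503.
291^1 ≡ 291 (mod 503)
291^2 = (291^1)^2 ≡ 291^2 = 84681 ≡ 177 (mod 503)
291^4 = (291^2)^2 ≡ 177^2 = 31329 ≡ 143 (mod 503)
291^8 = (291^4)^2 ≡ 143^2 = 20449 ≡ 329 (mod 503)
291^16 = (291^8)^2 ≡ 329^2 = 108241 ≡ 96 (mod 503)
291^22 = 291^16 · 291^4 · 291^2 ≡ 96 · 143 · 177 ≡ 366 (mod 503).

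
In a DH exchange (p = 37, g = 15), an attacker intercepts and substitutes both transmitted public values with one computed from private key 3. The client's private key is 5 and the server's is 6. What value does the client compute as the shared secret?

23

The client receives an attacker's public value M = 15^3 mod 37 instead of the honest one.
15^1 ≡ 15 (mod 37)
15^2 = (15^1)^2 ≡ 15^2 = 225 ≡ 3 (mod 37)
15^3 = 15^2 · 15^1 ≡ 3 · 15 ≡ 8 (mod 37).
So M = 8. The client computes K = M^5 mod 37.
8^1 ≡ 8 (mod 37)
8^2 = (8^1)^2 ≡ 8^2 = 64 ≡ 27 (mod 37)
8^4 = (8^2)^2 ≡ 27^2 = 729 ≡ 26 (mod 37)
8^5 = 8^4 · 8^1 ≡ 26 · 8 ≡ 23 (mod 37).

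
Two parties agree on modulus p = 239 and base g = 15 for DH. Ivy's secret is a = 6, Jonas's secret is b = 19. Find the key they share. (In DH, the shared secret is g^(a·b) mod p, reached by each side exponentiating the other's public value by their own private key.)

Jonas sends B = g^b mod p = 15^19 mod 239.
15^1 ≡ 15 (mod 239)
15^2 = (15^1)^2 ≡ 15^2 = 225 ≡ 225 (mod 239)
15^4 = (15^2)^2 ≡ 225^2 = 50625 ≡ 196 (mod 239)
15^8 = (15^4)^2 ≡ 196^2 = 38416 ≡ 176 (mod 239)
15^16 = (15^8)^2 ≡ 176^2 = 30976 ≡ 145 (mod 239)
15^19 = 15^16 · 15^2 · 15^1 ≡ 145 · 225 · 15 ≡ 142 (mod 239).
So B = 142. Ivy then computes K = B^a mod p = 142^6 mod 239.
142^1 ≡ 142 (mod 239)
142^2 = (142^1)^2 ≡ 142^2 = 20164 ≡ 88 (mod 239)
142^4 = (142^2)^2 ≡ 88^2 = 7744 ≡ 96 (mod 239)
142^6 = 142^4 · 142^2 ≡ 96 · 88 ≡ 83 (mod 239).

83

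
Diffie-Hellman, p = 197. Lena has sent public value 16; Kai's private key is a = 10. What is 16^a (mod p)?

70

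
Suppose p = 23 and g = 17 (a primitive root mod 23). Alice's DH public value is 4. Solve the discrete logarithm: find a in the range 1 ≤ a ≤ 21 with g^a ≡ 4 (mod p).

Try successive powers of 17 modulo 23:
17^1 ≡ 17
17^2 ≡ 13
17^3 ≡ 14
17^4 ≡ 8
17^5 ≡ 21
17^6 ≡ 12
17^7 ≡ 20
17^8 ≡ 18
17^9 ≡ 7
17^10 ≡ 4
Found: a = 10.

10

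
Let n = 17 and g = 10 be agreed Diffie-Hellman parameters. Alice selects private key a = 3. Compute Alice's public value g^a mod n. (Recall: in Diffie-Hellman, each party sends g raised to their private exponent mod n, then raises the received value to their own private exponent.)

14

Public value = 10^3 mod 17.
10^1 ≡ 10 (mod 17)
10^2 = (10^1)^2 ≡ 10^2 = 100 ≡ 15 (mod 17)
10^3 = 10^2 · 10^1 ≡ 15 · 10 ≡ 14 (mod 17).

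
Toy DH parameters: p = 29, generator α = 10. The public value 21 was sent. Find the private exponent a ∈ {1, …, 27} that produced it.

19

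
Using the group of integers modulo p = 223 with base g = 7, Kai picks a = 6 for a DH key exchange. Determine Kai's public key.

128

Public value = 7^6 mod 223.
7^1 ≡ 7 (mod 223)
7^2 = (7^1)^2 ≡ 7^2 = 49 ≡ 49 (mod 223)
7^4 = (7^2)^2 ≡ 49^2 = 2401 ≡ 171 (mod 223)
7^6 = 7^4 · 7^2 ≡ 171 · 49 ≡ 128 (mod 223).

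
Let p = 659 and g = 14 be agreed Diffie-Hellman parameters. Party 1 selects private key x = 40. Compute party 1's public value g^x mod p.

596

Public value = 14^40 mod 659.
14^1 ≡ 14 (mod 659)
14^2 = (14^1)^2 ≡ 14^2 = 196 ≡ 196 (mod 659)
14^4 = (14^2)^2 ≡ 196^2 = 38416 ≡ 194 (mod 659)
14^8 = (14^4)^2 ≡ 194^2 = 37636 ≡ 73 (mod 659)
14^16 = (14^8)^2 ≡ 73^2 = 5329 ≡ 57 (mod 659)
14^32 = (14^16)^2 ≡ 57^2 = 3249 ≡ 613 (mod 659)
14^40 = 14^32 · 14^8 ≡ 613 · 73 ≡ 596 (mod 659).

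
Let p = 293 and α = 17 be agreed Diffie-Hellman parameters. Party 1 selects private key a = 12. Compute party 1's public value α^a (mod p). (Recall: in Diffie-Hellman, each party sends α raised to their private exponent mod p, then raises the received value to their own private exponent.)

287

Public value = 17^12 (mod 293).
17^1 ≡ 17 (mod 293)
17^2 = (17^1)^2 ≡ 17^2 = 289 ≡ 289 (mod 293)
17^4 = (17^2)^2 ≡ 289^2 = 83521 ≡ 16 (mod 293)
17^8 = (17^4)^2 ≡ 16^2 = 256 ≡ 256 (mod 293)
17^12 = 17^8 · 17^4 ≡ 256 · 16 ≡ 287 (mod 293).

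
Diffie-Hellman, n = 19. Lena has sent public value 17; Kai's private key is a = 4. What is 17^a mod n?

16

Shared key K = 17^4 mod 19.
17^1 ≡ 17 (mod 19)
17^2 = (17^1)^2 ≡ 17^2 = 289 ≡ 4 (mod 19)
17^4 = (17^2)^2 ≡ 4^2 = 16 ≡ 16 (mod 19)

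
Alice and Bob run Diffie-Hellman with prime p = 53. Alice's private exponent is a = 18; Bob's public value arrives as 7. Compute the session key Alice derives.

47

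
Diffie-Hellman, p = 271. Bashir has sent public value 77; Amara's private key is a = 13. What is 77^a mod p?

Shared key K = 77^13 mod 271.
77^1 ≡ 77 (mod 271)
77^2 = (77^1)^2 ≡ 77^2 = 5929 ≡ 238 (mod 271)
77^4 = (77^2)^2 ≡ 238^2 = 56644 ≡ 5 (mod 271)
77^8 = (77^4)^2 ≡ 5^2 = 25 ≡ 25 (mod 271)
77^13 = 77^8 · 77^4 · 77^1 ≡ 25 · 5 · 77 ≡ 140 (mod 271).

140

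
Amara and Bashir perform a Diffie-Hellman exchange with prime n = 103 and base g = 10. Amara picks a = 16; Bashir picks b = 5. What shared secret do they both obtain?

8

Amara sends A = g^a mod n = 10^16 mod 103.
10^1 ≡ 10 (mod 103)
10^2 = (10^1)^2 ≡ 10^2 = 100 ≡ 100 (mod 103)
10^4 = (10^2)^2 ≡ 100^2 = 10000 ≡ 9 (mod 103)
10^8 = (10^4)^2 ≡ 9^2 = 81 ≡ 81 (mod 103)
10^16 = (10^8)^2 ≡ 81^2 = 6561 ≡ 72 (mod 103)
So A = 72. Bashir then computes K = A^b mod n = 72^5 mod 103.
72^1 ≡ 72 (mod 103)
72^2 = (72^1)^2 ≡ 72^2 = 5184 ≡ 34 (mod 103)
72^4 = (72^2)^2 ≡ 34^2 = 1156 ≡ 23 (mod 103)
72^5 = 72^4 · 72^1 ≡ 23 · 72 ≡ 8 (mod 103).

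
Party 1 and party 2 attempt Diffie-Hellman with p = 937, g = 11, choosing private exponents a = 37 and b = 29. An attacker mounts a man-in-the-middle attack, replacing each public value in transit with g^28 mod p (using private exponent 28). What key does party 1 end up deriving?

919

Party 1 receives an attacker's public value M = 11^28 mod 937 instead of the honest one.
11^1 ≡ 11 (mod 937)
11^2 = (11^1)^2 ≡ 11^2 = 121 ≡ 121 (mod 937)
11^4 = (11^2)^2 ≡ 121^2 = 14641 ≡ 586 (mod 937)
11^8 = (11^4)^2 ≡ 586^2 = 343396 ≡ 454 (mod 937)
11^16 = (11^8)^2 ≡ 454^2 = 206116 ≡ 913 (mod 937)
11^28 = 11^16 · 11^8 · 11^4 ≡ 913 · 454 · 586 ≡ 599 (mod 937).
So M = 599. Party 1 computes K = M^37 mod 937.
599^1 ≡ 599 (mod 937)
599^2 = (599^1)^2 ≡ 599^2 = 358801 ≡ 867 (mod 937)
599^4 = (599^2)^2 ≡ 867^2 = 751689 ≡ 215 (mod 937)
599^8 = (599^4)^2 ≡ 215^2 = 46225 ≡ 312 (mod 937)
599^16 = (599^8)^2 ≡ 312^2 = 97344 ≡ 833 (mod 937)
599^32 = (599^16)^2 ≡ 833^2 = 693889 ≡ 509 (mod 937)
599^37 = 599^32 · 599^4 · 599^1 ≡ 509 · 215 · 599 ≡ 919 (mod 937).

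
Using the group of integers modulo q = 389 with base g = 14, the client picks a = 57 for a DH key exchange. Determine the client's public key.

Public value = 14^57 mod 389.
14^1 ≡ 14 (mod 389)
14^2 = (14^1)^2 ≡ 14^2 = 196 ≡ 196 (mod 389)
14^4 = (14^2)^2 ≡ 196^2 = 38416 ≡ 294 (mod 389)
14^8 = (14^4)^2 ≡ 294^2 = 86436 ≡ 78 (mod 389)
14^16 = (14^8)^2 ≡ 78^2 = 6084 ≡ 249 (mod 389)
14^32 = (14^16)^2 ≡ 249^2 = 62001 ≡ 150 (mod 389)
14^57 = 14^32 · 14^16 · 14^8 · 14^1 ≡ 150 · 249 · 78 · 14 ≡ 328 (mod 389).

328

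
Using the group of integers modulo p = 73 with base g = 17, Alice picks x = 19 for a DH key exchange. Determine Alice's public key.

Public value = 17^19 (mod 73).
17^1 ≡ 17 (mod 73)
17^2 = (17^1)^2 ≡ 17^2 = 289 ≡ 70 (mod 73)
17^4 = (17^2)^2 ≡ 70^2 = 4900 ≡ 9 (mod 73)
17^8 = (17^4)^2 ≡ 9^2 = 81 ≡ 8 (mod 73)
17^16 = (17^8)^2 ≡ 8^2 = 64 ≡ 64 (mod 73)
17^19 = 17^16 · 17^2 · 17^1 ≡ 64 · 70 · 17 ≡ 21 (mod 73).

21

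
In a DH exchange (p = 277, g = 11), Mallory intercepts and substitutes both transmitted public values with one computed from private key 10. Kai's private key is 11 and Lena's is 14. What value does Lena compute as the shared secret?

Lena receives Mallory's public value M = 11^10 mod 277 instead of the honest one.
11^1 ≡ 11 (mod 277)
11^2 = (11^1)^2 ≡ 11^2 = 121 ≡ 121 (mod 277)
11^4 = (11^2)^2 ≡ 121^2 = 14641 ≡ 237 (mod 277)
11^8 = (11^4)^2 ≡ 237^2 = 56169 ≡ 215 (mod 277)
11^10 = 11^8 · 11^2 ≡ 215 · 121 ≡ 254 (mod 277).
So M = 254. Lena computes K = M^14 mod 277.
254^1 ≡ 254 (mod 277)
254^2 = (254^1)^2 ≡ 254^2 = 64516 ≡ 252 (mod 277)
254^4 = (254^2)^2 ≡ 252^2 = 63504 ≡ 71 (mod 277)
254^8 = (254^4)^2 ≡ 71^2 = 5041 ≡ 55 (mod 277)
254^14 = 254^8 · 254^4 · 254^2 ≡ 55 · 71 · 252 ≡ 156 (mod 277).

156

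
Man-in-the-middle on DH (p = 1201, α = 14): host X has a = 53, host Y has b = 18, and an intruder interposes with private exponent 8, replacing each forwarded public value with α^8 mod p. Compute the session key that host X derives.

178

Host X receives an intruder's public value M = 14^8 mod 1201 instead of the honest one.
14^1 ≡ 14 (mod 1201)
14^2 = (14^1)^2 ≡ 14^2 = 196 ≡ 196 (mod 1201)
14^4 = (14^2)^2 ≡ 196^2 = 38416 ≡ 1185 (mod 1201)
14^8 = (14^4)^2 ≡ 1185^2 = 1404225 ≡ 256 (mod 1201)
So M = 256. Host X computes K = M^53 mod 1201.
256^1 ≡ 256 (mod 1201)
256^2 = (256^1)^2 ≡ 256^2 = 65536 ≡ 682 (mod 1201)
256^4 = (256^2)^2 ≡ 682^2 = 465124 ≡ 337 (mod 1201)
256^8 = (256^4)^2 ≡ 337^2 = 113569 ≡ 675 (mod 1201)
256^16 = (256^8)^2 ≡ 675^2 = 455625 ≡ 446 (mod 1201)
256^32 = (256^16)^2 ≡ 446^2 = 198916 ≡ 751 (mod 1201)
256^53 = 256^32 · 256^16 · 256^4 · 256^1 ≡ 751 · 446 · 337 · 256 ≡ 178 (mod 1201).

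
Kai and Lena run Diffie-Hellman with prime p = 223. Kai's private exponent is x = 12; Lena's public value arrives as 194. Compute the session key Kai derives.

41

Shared key K = 194^12 mod 223.
194^1 ≡ 194 (mod 223)
194^2 = (194^1)^2 ≡ 194^2 = 37636 ≡ 172 (mod 223)
194^4 = (194^2)^2 ≡ 172^2 = 29584 ≡ 148 (mod 223)
194^8 = (194^4)^2 ≡ 148^2 = 21904 ≡ 50 (mod 223)
194^12 = 194^8 · 194^4 ≡ 50 · 148 ≡ 41 (mod 223).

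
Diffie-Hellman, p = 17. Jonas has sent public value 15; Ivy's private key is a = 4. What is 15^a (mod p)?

Shared key K = 15^4 mod 17.
15^1 ≡ 15 (mod 17)
15^2 = (15^1)^2 ≡ 15^2 = 225 ≡ 4 (mod 17)
15^4 = (15^2)^2 ≡ 4^2 = 16 ≡ 16 (mod 17)

16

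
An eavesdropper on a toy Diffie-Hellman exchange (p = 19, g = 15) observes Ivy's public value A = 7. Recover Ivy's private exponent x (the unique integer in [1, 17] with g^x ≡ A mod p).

12

Try successive powers of 15 modulo 19:
15^1 ≡ 15
15^2 ≡ 16
15^3 ≡ 12
15^4 ≡ 9
15^5 ≡ 2
15^6 ≡ 11
15^7 ≡ 13
15^8 ≡ 5
15^9 ≡ 18
15^10 ≡ 4
15^11 ≡ 3
15^12 ≡ 7
Found: x = 12.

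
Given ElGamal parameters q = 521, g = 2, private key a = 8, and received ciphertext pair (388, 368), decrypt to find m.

343

Shared mask s = c₁^a mod q = 388^8 mod 521.
388^1 ≡ 388 (mod 521)
388^2 = (388^1)^2 ≡ 388^2 = 150544 ≡ 496 (mod 521)
388^4 = (388^2)^2 ≡ 496^2 = 246016 ≡ 104 (mod 521)
388^8 = (388^4)^2 ≡ 104^2 = 10816 ≡ 396 (mod 521)
So s = 396; s⁻¹ ≡ 25 (mod 521).
m = c₂ · s⁻¹ mod 521 = 368 · 25 mod 521 = 343.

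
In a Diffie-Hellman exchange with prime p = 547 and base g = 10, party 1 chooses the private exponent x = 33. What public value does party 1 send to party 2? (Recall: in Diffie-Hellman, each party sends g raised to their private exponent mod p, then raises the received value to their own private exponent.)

Public value = 10^33 mod 547.
10^1 ≡ 10 (mod 547)
10^2 = (10^1)^2 ≡ 10^2 = 100 ≡ 100 (mod 547)
10^4 = (10^2)^2 ≡ 100^2 = 10000 ≡ 154 (mod 547)
10^8 = (10^4)^2 ≡ 154^2 = 23716 ≡ 195 (mod 547)
10^16 = (10^8)^2 ≡ 195^2 = 38025 ≡ 282 (mod 547)
10^32 = (10^16)^2 ≡ 282^2 = 79524 ≡ 209 (mod 547)
10^33 = 10^32 · 10^1 ≡ 209 · 10 ≡ 449 (mod 547).

449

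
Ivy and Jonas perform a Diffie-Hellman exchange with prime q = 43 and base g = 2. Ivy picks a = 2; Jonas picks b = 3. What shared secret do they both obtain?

21

Ivy sends A = g^a mod q = 2^2 mod 43.
2^1 ≡ 2 (mod 43)
2^2 = (2^1)^2 ≡ 2^2 = 4 ≡ 4 (mod 43)
So A = 4. Jonas then computes K = A^b mod q = 4^3 mod 43.
4^1 ≡ 4 (mod 43)
4^2 = (4^1)^2 ≡ 4^2 = 16 ≡ 16 (mod 43)
4^3 = 4^2 · 4^1 ≡ 16 · 4 ≡ 21 (mod 43).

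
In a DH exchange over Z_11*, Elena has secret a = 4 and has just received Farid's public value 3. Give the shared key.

Shared key K = 3^4 mod 11.
3^1 ≡ 3 (mod 11)
3^2 = (3^1)^2 ≡ 3^2 = 9 ≡ 9 (mod 11)
3^4 = (3^2)^2 ≡ 9^2 = 81 ≡ 4 (mod 11)

4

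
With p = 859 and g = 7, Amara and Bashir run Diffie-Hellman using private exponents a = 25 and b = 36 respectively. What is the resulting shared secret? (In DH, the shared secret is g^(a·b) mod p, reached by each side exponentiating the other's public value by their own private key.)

Bashir sends B = g^b mod p = 7^36 mod 859.
7^1 ≡ 7 (mod 859)
7^2 = (7^1)^2 ≡ 7^2 = 49 ≡ 49 (mod 859)
7^4 = (7^2)^2 ≡ 49^2 = 2401 ≡ 683 (mod 859)
7^8 = (7^4)^2 ≡ 683^2 = 466489 ≡ 52 (mod 859)
7^16 = (7^8)^2 ≡ 52^2 = 2704 ≡ 127 (mod 859)
7^32 = (7^16)^2 ≡ 127^2 = 16129 ≡ 667 (mod 859)
7^36 = 7^32 · 7^4 ≡ 667 · 683 ≡ 291 (mod 859).
So B = 291. Amara then computes K = B^a mod p = 291^25 mod 859.
291^1 ≡ 291 (mod 859)
291^2 = (291^1)^2 ≡ 291^2 = 84681 ≡ 499 (mod 859)
291^4 = (291^2)^2 ≡ 499^2 = 249001 ≡ 750 (mod 859)
291^8 = (291^4)^2 ≡ 750^2 = 562500 ≡ 714 (mod 859)
291^16 = (291^8)^2 ≡ 714^2 = 509796 ≡ 409 (mod 859)
291^25 = 291^16 · 291^8 · 291^1 ≡ 409 · 714 · 291 ≡ 414 (mod 859).

414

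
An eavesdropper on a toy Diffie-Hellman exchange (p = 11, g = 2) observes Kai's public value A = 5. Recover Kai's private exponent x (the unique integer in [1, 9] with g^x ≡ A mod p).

4

Try successive powers of 2 modulo 11:
2^1 ≡ 2
2^2 ≡ 4
2^3 ≡ 8
2^4 ≡ 5
Found: x = 4.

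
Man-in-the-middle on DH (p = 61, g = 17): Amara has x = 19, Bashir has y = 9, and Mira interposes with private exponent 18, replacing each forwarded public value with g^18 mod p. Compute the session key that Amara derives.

Amara receives Mira's public value M = 17^18 mod 61 instead of the honest one.
17^1 ≡ 17 (mod 61)
17^2 = (17^1)^2 ≡ 17^2 = 289 ≡ 45 (mod 61)
17^4 = (17^2)^2 ≡ 45^2 = 2025 ≡ 12 (mod 61)
17^8 = (17^4)^2 ≡ 12^2 = 144 ≡ 22 (mod 61)
17^16 = (17^8)^2 ≡ 22^2 = 484 ≡ 57 (mod 61)
17^18 = 17^16 · 17^2 ≡ 57 · 45 ≡ 3 (mod 61).
So M = 3. Amara computes K = M^19 mod 61.
3^1 ≡ 3 (mod 61)
3^2 = (3^1)^2 ≡ 3^2 = 9 ≡ 9 (mod 61)
3^4 = (3^2)^2 ≡ 9^2 = 81 ≡ 20 (mod 61)
3^8 = (3^4)^2 ≡ 20^2 = 400 ≡ 34 (mod 61)
3^16 = (3^8)^2 ≡ 34^2 = 1156 ≡ 58 (mod 61)
3^19 = 3^16 · 3^2 · 3^1 ≡ 58 · 9 · 3 ≡ 41 (mod 61).

41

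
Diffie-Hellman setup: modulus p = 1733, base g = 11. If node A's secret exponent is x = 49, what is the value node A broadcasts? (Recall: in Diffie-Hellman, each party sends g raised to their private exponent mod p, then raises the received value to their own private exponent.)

1524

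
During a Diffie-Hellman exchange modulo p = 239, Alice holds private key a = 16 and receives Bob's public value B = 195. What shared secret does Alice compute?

24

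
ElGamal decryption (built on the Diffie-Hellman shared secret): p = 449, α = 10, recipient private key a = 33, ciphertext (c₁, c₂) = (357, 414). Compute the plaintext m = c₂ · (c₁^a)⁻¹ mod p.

220

Shared mask s = c₁^a mod p = 357^33 mod 449.
357^1 ≡ 357 (mod 449)
357^2 = (357^1)^2 ≡ 357^2 = 127449 ≡ 382 (mod 449)
357^4 = (357^2)^2 ≡ 382^2 = 145924 ≡ 448 (mod 449)
357^8 = (357^4)^2 ≡ 448^2 = 200704 ≡ 1 (mod 449)
357^16 = (357^8)^2 ≡ 1^2 = 1 ≡ 1 (mod 449)
357^32 = (357^16)^2 ≡ 1^2 = 1 ≡ 1 (mod 449)
357^33 = 357^32 · 357^1 ≡ 1 · 357 ≡ 357 (mod 449).
So s = 357; s⁻¹ ≡ 122 (mod 449).
m = c₂ · s⁻¹ mod 449 = 414 · 122 mod 449 = 220.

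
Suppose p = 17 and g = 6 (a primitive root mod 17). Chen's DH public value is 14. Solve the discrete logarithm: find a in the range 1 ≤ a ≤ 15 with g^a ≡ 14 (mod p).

Try successive powers of 6 modulo 17:
6^1 ≡ 6
6^2 ≡ 2
6^3 ≡ 12
6^4 ≡ 4
6^5 ≡ 7
6^6 ≡ 8
6^7 ≡ 14
Found: a = 7.

7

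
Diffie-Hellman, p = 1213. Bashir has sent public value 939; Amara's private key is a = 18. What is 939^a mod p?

129

Shared key K = 939^18 mod 1213.
939^1 ≡ 939 (mod 1213)
939^2 = (939^1)^2 ≡ 939^2 = 881721 ≡ 1083 (mod 1213)
939^4 = (939^2)^2 ≡ 1083^2 = 1172889 ≡ 1131 (mod 1213)
939^8 = (939^4)^2 ≡ 1131^2 = 1279161 ≡ 659 (mod 1213)
939^16 = (939^8)^2 ≡ 659^2 = 434281 ≡ 27 (mod 1213)
939^18 = 939^16 · 939^2 ≡ 27 · 1083 ≡ 129 (mod 1213).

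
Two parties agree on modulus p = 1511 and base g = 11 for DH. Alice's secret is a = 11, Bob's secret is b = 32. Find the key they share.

Alice sends A = g^a mod p = 11^11 mod 1511.
11^1 ≡ 11 (mod 1511)
11^2 = (11^1)^2 ≡ 11^2 = 121 ≡ 121 (mod 1511)
11^4 = (11^2)^2 ≡ 121^2 = 14641 ≡ 1042 (mod 1511)
11^8 = (11^4)^2 ≡ 1042^2 = 1085764 ≡ 866 (mod 1511)
11^11 = 11^8 · 11^2 · 11^1 ≡ 866 · 121 · 11 ≡ 1264 (mod 1511).
So A = 1264. Bob then computes K = A^b mod p = 1264^32 mod 1511.
1264^1 ≡ 1264 (mod 1511)
1264^2 = (1264^1)^2 ≡ 1264^2 = 1597696 ≡ 569 (mod 1511)
1264^4 = (1264^2)^2 ≡ 569^2 = 323761 ≡ 407 (mod 1511)
1264^8 = (1264^4)^2 ≡ 407^2 = 165649 ≡ 950 (mod 1511)
1264^16 = (1264^8)^2 ≡ 950^2 = 902500 ≡ 433 (mod 1511)
1264^32 = (1264^16)^2 ≡ 433^2 = 187489 ≡ 125 (mod 1511)

125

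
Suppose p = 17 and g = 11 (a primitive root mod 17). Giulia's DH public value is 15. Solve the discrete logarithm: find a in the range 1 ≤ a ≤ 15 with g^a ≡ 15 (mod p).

10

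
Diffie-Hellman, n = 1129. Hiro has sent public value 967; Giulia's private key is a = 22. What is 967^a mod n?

Shared key K = 967^22 mod 1129.
967^1 ≡ 967 (mod 1129)
967^2 = (967^1)^2 ≡ 967^2 = 935089 ≡ 277 (mod 1129)
967^4 = (967^2)^2 ≡ 277^2 = 76729 ≡ 1086 (mod 1129)
967^8 = (967^4)^2 ≡ 1086^2 = 1179396 ≡ 720 (mod 1129)
967^16 = (967^8)^2 ≡ 720^2 = 518400 ≡ 189 (mod 1129)
967^22 = 967^16 · 967^4 · 967^2 ≡ 189 · 1086 · 277 ≡ 47 (mod 1129).

47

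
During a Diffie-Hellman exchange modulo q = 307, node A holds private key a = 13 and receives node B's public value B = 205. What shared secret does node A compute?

Shared key K = 205^13 mod 307.
205^1 ≡ 205 (mod 307)
205^2 = (205^1)^2 ≡ 205^2 = 42025 ≡ 273 (mod 307)
205^4 = (205^2)^2 ≡ 273^2 = 74529 ≡ 235 (mod 307)
205^8 = (205^4)^2 ≡ 235^2 = 55225 ≡ 272 (mod 307)
205^13 = 205^8 · 205^4 · 205^1 ≡ 272 · 235 · 205 ≡ 226 (mod 307).

226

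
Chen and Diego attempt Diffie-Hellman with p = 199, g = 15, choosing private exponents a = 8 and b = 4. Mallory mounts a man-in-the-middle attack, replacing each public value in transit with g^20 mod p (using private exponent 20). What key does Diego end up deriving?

Diego receives Mallory's public value M = 15^20 mod 199 instead of the honest one.
15^1 ≡ 15 (mod 199)
15^2 = (15^1)^2 ≡ 15^2 = 225 ≡ 26 (mod 199)
15^4 = (15^2)^2 ≡ 26^2 = 676 ≡ 79 (mod 199)
15^8 = (15^4)^2 ≡ 79^2 = 6241 ≡ 72 (mod 199)
15^16 = (15^8)^2 ≡ 72^2 = 5184 ≡ 10 (mod 199)
15^20 = 15^16 · 15^4 ≡ 10 · 79 ≡ 193 (mod 199).
So M = 193. Diego computes K = M^4 mod 199.
193^1 ≡ 193 (mod 199)
193^2 = (193^1)^2 ≡ 193^2 = 37249 ≡ 36 (mod 199)
193^4 = (193^2)^2 ≡ 36^2 = 1296 ≡ 102 (mod 199)

102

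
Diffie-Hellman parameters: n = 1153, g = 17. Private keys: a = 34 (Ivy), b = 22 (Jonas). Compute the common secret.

Jonas sends B = g^b mod n = 17^22 mod 1153.
17^1 ≡ 17 (mod 1153)
17^2 = (17^1)^2 ≡ 17^2 = 289 ≡ 289 (mod 1153)
17^4 = (17^2)^2 ≡ 289^2 = 83521 ≡ 505 (mod 1153)
17^8 = (17^4)^2 ≡ 505^2 = 255025 ≡ 212 (mod 1153)
17^16 = (17^8)^2 ≡ 212^2 = 44944 ≡ 1130 (mod 1153)
17^22 = 17^16 · 17^4 · 17^2 ≡ 1130 · 505 · 289 ≡ 801 (mod 1153).
So B = 801. Ivy then computes K = B^a mod n = 801^34 mod 1153.
801^1 ≡ 801 (mod 1153)
801^2 = (801^1)^2 ≡ 801^2 = 641601 ≡ 533 (mod 1153)
801^4 = (801^2)^2 ≡ 533^2 = 284089 ≡ 451 (mod 1153)
801^8 = (801^4)^2 ≡ 451^2 = 203401 ≡ 473 (mod 1153)
801^16 = (801^8)^2 ≡ 473^2 = 223729 ≡ 47 (mod 1153)
801^32 = (801^16)^2 ≡ 47^2 = 2209 ≡ 1056 (mod 1153)
801^34 = 801^32 · 801^2 ≡ 1056 · 533 ≡ 184 (mod 1153).

184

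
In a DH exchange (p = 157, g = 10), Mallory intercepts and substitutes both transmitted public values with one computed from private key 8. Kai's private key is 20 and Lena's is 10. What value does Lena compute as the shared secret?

Lena receives Mallory's public value M = 10^8 mod 157 instead of the honest one.
10^1 ≡ 10 (mod 157)
10^2 = (10^1)^2 ≡ 10^2 = 100 ≡ 100 (mod 157)
10^4 = (10^2)^2 ≡ 100^2 = 10000 ≡ 109 (mod 157)
10^8 = (10^4)^2 ≡ 109^2 = 11881 ≡ 106 (mod 157)
So M = 106. Lena computes K = M^10 mod 157.
106^1 ≡ 106 (mod 157)
106^2 = (106^1)^2 ≡ 106^2 = 11236 ≡ 89 (mod 157)
106^4 = (106^2)^2 ≡ 89^2 = 7921 ≡ 71 (mod 157)
106^8 = (106^4)^2 ≡ 71^2 = 5041 ≡ 17 (mod 157)
106^10 = 106^8 · 106^2 ≡ 17 · 89 ≡ 100 (mod 157).

100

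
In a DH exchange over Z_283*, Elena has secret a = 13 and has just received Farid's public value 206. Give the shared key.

187

Shared key K = 206^13 mod 283.
206^1 ≡ 206 (mod 283)
206^2 = (206^1)^2 ≡ 206^2 = 42436 ≡ 269 (mod 283)
206^4 = (206^2)^2 ≡ 269^2 = 72361 ≡ 196 (mod 283)
206^8 = (206^4)^2 ≡ 196^2 = 38416 ≡ 211 (mod 283)
206^13 = 206^8 · 206^4 · 206^1 ≡ 211 · 196 · 206 ≡ 187 (mod 283).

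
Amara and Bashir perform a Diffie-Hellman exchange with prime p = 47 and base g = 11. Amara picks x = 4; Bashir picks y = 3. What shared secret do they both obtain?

6

Amara sends A = g^x mod p = 11^4 mod 47.
11^1 ≡ 11 (mod 47)
11^2 = (11^1)^2 ≡ 11^2 = 121 ≡ 27 (mod 47)
11^4 = (11^2)^2 ≡ 27^2 = 729 ≡ 24 (mod 47)
So A = 24. Bashir then computes K = A^y mod p = 24^3 mod 47.
24^1 ≡ 24 (mod 47)
24^2 = (24^1)^2 ≡ 24^2 = 576 ≡ 12 (mod 47)
24^3 = 24^2 · 24^1 ≡ 12 · 24 ≡ 6 (mod 47).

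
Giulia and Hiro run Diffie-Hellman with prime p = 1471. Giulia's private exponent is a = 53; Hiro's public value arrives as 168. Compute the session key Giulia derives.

564

Shared key K = 168^53 mod 1471.
168^1 ≡ 168 (mod 1471)
168^2 = (168^1)^2 ≡ 168^2 = 28224 ≡ 275 (mod 1471)
168^4 = (168^2)^2 ≡ 275^2 = 75625 ≡ 604 (mod 1471)
168^8 = (168^4)^2 ≡ 604^2 = 364816 ≡ 8 (mod 1471)
168^16 = (168^8)^2 ≡ 8^2 = 64 ≡ 64 (mod 1471)
168^32 = (168^16)^2 ≡ 64^2 = 4096 ≡ 1154 (mod 1471)
168^53 = 168^32 · 168^16 · 168^4 · 168^1 ≡ 1154 · 64 · 604 · 168 ≡ 564 (mod 1471).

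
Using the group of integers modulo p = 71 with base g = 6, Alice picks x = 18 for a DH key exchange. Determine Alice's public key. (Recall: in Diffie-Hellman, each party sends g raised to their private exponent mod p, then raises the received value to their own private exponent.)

19

Public value = 6^18 mod 71.
6^1 ≡ 6 (mod 71)
6^2 = (6^1)^2 ≡ 6^2 = 36 ≡ 36 (mod 71)
6^4 = (6^2)^2 ≡ 36^2 = 1296 ≡ 18 (mod 71)
6^8 = (6^4)^2 ≡ 18^2 = 324 ≡ 40 (mod 71)
6^16 = (6^8)^2 ≡ 40^2 = 1600 ≡ 38 (mod 71)
6^18 = 6^16 · 6^2 ≡ 38 · 36 ≡ 19 (mod 71).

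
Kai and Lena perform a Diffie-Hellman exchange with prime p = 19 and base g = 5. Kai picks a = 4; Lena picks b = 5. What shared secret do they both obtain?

Kai sends A = g^a mod p = 5^4 mod 19.
5^1 ≡ 5 (mod 19)
5^2 = (5^1)^2 ≡ 5^2 = 25 ≡ 6 (mod 19)
5^4 = (5^2)^2 ≡ 6^2 = 36 ≡ 17 (mod 19)
So A = 17. Lena then computes K = A^b mod p = 17^5 mod 19.
17^1 ≡ 17 (mod 19)
17^2 = (17^1)^2 ≡ 17^2 = 289 ≡ 4 (mod 19)
17^4 = (17^2)^2 ≡ 4^2 = 16 ≡ 16 (mod 19)
17^5 = 17^4 · 17^1 ≡ 16 · 17 ≡ 6 (mod 19).

6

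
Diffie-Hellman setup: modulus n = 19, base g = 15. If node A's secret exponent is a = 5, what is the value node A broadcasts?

2

Public value = 15^5 (mod 19).
15^1 ≡ 15 (mod 19)
15^2 = (15^1)^2 ≡ 15^2 = 225 ≡ 16 (mod 19)
15^4 = (15^2)^2 ≡ 16^2 = 256 ≡ 9 (mod 19)
15^5 = 15^4 · 15^1 ≡ 9 · 15 ≡ 2 (mod 19).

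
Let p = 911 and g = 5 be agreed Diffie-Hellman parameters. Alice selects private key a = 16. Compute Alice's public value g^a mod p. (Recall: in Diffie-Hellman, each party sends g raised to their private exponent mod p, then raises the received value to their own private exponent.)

285

Public value = 5^16 mod 911.
5^1 ≡ 5 (mod 911)
5^2 = (5^1)^2 ≡ 5^2 = 25 ≡ 25 (mod 911)
5^4 = (5^2)^2 ≡ 25^2 = 625 ≡ 625 (mod 911)
5^8 = (5^4)^2 ≡ 625^2 = 390625 ≡ 717 (mod 911)
5^16 = (5^8)^2 ≡ 717^2 = 514089 ≡ 285 (mod 911)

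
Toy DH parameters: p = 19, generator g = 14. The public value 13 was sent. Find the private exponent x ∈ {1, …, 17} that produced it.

11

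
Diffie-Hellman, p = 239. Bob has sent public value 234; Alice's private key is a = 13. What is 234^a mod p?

130

Shared key K = 234^13 mod 239.
234^1 ≡ 234 (mod 239)
234^2 = (234^1)^2 ≡ 234^2 = 54756 ≡ 25 (mod 239)
234^4 = (234^2)^2 ≡ 25^2 = 625 ≡ 147 (mod 239)
234^8 = (234^4)^2 ≡ 147^2 = 21609 ≡ 99 (mod 239)
234^13 = 234^8 · 234^4 · 234^1 ≡ 99 · 147 · 234 ≡ 130 (mod 239).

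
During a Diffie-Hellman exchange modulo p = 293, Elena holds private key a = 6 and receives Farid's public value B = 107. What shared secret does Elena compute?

100

Shared key K = 107^6 mod 293.
107^1 ≡ 107 (mod 293)
107^2 = (107^1)^2 ≡ 107^2 = 11449 ≡ 22 (mod 293)
107^4 = (107^2)^2 ≡ 22^2 = 484 ≡ 191 (mod 293)
107^6 = 107^4 · 107^2 ≡ 191 · 22 ≡ 100 (mod 293).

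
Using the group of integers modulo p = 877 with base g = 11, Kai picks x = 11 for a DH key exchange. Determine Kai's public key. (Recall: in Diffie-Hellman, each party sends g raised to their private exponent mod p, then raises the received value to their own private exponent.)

359

Public value = 11^11 (mod 877).
11^1 ≡ 11 (mod 877)
11^2 = (11^1)^2 ≡ 11^2 = 121 ≡ 121 (mod 877)
11^4 = (11^2)^2 ≡ 121^2 = 14641 ≡ 609 (mod 877)
11^8 = (11^4)^2 ≡ 609^2 = 370881 ≡ 787 (mod 877)
11^11 = 11^8 · 11^2 · 11^1 ≡ 787 · 121 · 11 ≡ 359 (mod 877).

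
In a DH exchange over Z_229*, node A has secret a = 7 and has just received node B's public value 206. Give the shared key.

139

Shared key K = 206^7 mod 229.
206^1 ≡ 206 (mod 229)
206^2 = (206^1)^2 ≡ 206^2 = 42436 ≡ 71 (mod 229)
206^4 = (206^2)^2 ≡ 71^2 = 5041 ≡ 3 (mod 229)
206^7 = 206^4 · 206^2 · 206^1 ≡ 3 · 71 · 206 ≡ 139 (mod 229).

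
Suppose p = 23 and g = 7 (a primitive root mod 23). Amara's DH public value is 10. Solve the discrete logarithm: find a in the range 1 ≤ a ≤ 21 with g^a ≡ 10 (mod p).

Try successive powers of 7 modulo 23:
7^1 ≡ 7
7^2 ≡ 3
7^3 ≡ 21
7^4 ≡ 9
7^5 ≡ 17
7^6 ≡ 4
7^7 ≡ 5
7^8 ≡ 12
7^9 ≡ 15
7^10 ≡ 13
7^11 ≡ 22
7^12 ≡ 16
7^13 ≡ 20
7^14 ≡ 2
7^15 ≡ 14
7^16 ≡ 6
7^17 ≡ 19
7^18 ≡ 18
7^19 ≡ 11
7^20 ≡ 8
7^21 ≡ 10
Found: a = 21.

21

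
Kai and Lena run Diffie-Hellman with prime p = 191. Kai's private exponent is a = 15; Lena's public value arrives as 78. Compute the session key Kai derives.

Shared key K = 78^15 mod 191.
78^1 ≡ 78 (mod 191)
78^2 = (78^1)^2 ≡ 78^2 = 6084 ≡ 163 (mod 191)
78^4 = (78^2)^2 ≡ 163^2 = 26569 ≡ 20 (mod 191)
78^8 = (78^4)^2 ≡ 20^2 = 400 ≡ 18 (mod 191)
78^15 = 78^8 · 78^4 · 78^2 · 78^1 ≡ 18 · 20 · 163 · 78 ≡ 107 (mod 191).

107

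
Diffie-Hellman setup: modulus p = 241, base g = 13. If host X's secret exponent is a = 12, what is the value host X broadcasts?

Public value = 13^12 (mod 241).
13^1 ≡ 13 (mod 241)
13^2 = (13^1)^2 ≡ 13^2 = 169 ≡ 169 (mod 241)
13^4 = (13^2)^2 ≡ 169^2 = 28561 ≡ 123 (mod 241)
13^8 = (13^4)^2 ≡ 123^2 = 15129 ≡ 187 (mod 241)
13^12 = 13^8 · 13^4 ≡ 187 · 123 ≡ 106 (mod 241).

106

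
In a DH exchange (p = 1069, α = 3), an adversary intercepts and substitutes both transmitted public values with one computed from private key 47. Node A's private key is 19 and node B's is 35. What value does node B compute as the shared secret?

Node B receives an adversary's public value M = 3^47 mod 1069 instead of the honest one.
3^1 ≡ 3 (mod 1069)
3^2 = (3^1)^2 ≡ 3^2 = 9 ≡ 9 (mod 1069)
3^4 = (3^2)^2 ≡ 9^2 = 81 ≡ 81 (mod 1069)
3^8 = (3^4)^2 ≡ 81^2 = 6561 ≡ 147 (mod 1069)
3^16 = (3^8)^2 ≡ 147^2 = 21609 ≡ 229 (mod 1069)
3^32 = (3^16)^2 ≡ 229^2 = 52441 ≡ 60 (mod 1069)
3^47 = 3^32 · 3^8 · 3^4 · 3^2 · 3^1 ≡ 60 · 147 · 81 · 9 · 3 ≡ 304 (mod 1069).
So M = 304. Node B computes K = M^35 mod 1069.
304^1 ≡ 304 (mod 1069)
304^2 = (304^1)^2 ≡ 304^2 = 92416 ≡ 482 (mod 1069)
304^4 = (304^2)^2 ≡ 482^2 = 232324 ≡ 351 (mod 1069)
304^8 = (304^4)^2 ≡ 351^2 = 123201 ≡ 266 (mod 1069)
304^16 = (304^8)^2 ≡ 266^2 = 70756 ≡ 202 (mod 1069)
304^32 = (304^16)^2 ≡ 202^2 = 40804 ≡ 182 (mod 1069)
304^35 = 304^32 · 304^2 · 304^1 ≡ 182 · 482 · 304 ≡ 822 (mod 1069).

822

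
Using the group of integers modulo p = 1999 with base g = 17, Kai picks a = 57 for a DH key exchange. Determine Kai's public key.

Public value = 17^57 mod 1999.
17^1 ≡ 17 (mod 1999)
17^2 = (17^1)^2 ≡ 17^2 = 289 ≡ 289 (mod 1999)
17^4 = (17^2)^2 ≡ 289^2 = 83521 ≡ 1562 (mod 1999)
17^8 = (17^4)^2 ≡ 1562^2 = 2439844 ≡ 1064 (mod 1999)
17^16 = (17^8)^2 ≡ 1064^2 = 1132096 ≡ 662 (mod 1999)
17^32 = (17^16)^2 ≡ 662^2 = 438244 ≡ 463 (mod 1999)
17^57 = 17^32 · 17^16 · 17^8 · 17^1 ≡ 463 · 662 · 1064 · 17 ≡ 1954 (mod 1999).

1954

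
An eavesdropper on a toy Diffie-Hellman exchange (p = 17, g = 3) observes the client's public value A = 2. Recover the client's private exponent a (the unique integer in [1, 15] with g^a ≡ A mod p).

Try successive powers of 3 modulo 17:
3^1 ≡ 3
3^2 ≡ 9
3^3 ≡ 10
3^4 ≡ 13
3^5 ≡ 5
3^6 ≡ 15
3^7 ≡ 11
3^8 ≡ 16
3^9 ≡ 14
3^10 ≡ 8
3^11 ≡ 7
3^12 ≡ 4
3^13 ≡ 12
3^14 ≡ 2
Found: a = 14.

14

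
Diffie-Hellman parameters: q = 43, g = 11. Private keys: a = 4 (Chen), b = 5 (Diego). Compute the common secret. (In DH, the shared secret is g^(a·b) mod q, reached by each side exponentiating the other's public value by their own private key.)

4

Chen sends A = g^a mod q = 11^4 mod 43.
11^1 ≡ 11 (mod 43)
11^2 = (11^1)^2 ≡ 11^2 = 121 ≡ 35 (mod 43)
11^4 = (11^2)^2 ≡ 35^2 = 1225 ≡ 21 (mod 43)
So A = 21. Diego then computes K = A^b mod q = 21^5 mod 43.
21^1 ≡ 21 (mod 43)
21^2 = (21^1)^2 ≡ 21^2 = 441 ≡ 11 (mod 43)
21^4 = (21^2)^2 ≡ 11^2 = 121 ≡ 35 (mod 43)
21^5 = 21^4 · 21^1 ≡ 35 · 21 ≡ 4 (mod 43).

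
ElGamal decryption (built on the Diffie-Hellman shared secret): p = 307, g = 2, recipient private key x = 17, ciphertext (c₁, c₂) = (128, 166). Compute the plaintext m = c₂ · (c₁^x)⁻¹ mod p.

225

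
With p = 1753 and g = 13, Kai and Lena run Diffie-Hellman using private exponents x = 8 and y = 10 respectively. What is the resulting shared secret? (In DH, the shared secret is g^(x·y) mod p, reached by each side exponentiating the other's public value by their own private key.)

Kai sends A = g^x mod p = 13^8 mod 1753.
13^1 ≡ 13 (mod 1753)
13^2 = (13^1)^2 ≡ 13^2 = 169 ≡ 169 (mod 1753)
13^4 = (13^2)^2 ≡ 169^2 = 28561 ≡ 513 (mod 1753)
13^8 = (13^4)^2 ≡ 513^2 = 263169 ≡ 219 (mod 1753)
So A = 219. Lena then computes K = A^y mod p = 219^10 mod 1753.
219^1 ≡ 219 (mod 1753)
219^2 = (219^1)^2 ≡ 219^2 = 47961 ≡ 630 (mod 1753)
219^4 = (219^2)^2 ≡ 630^2 = 396900 ≡ 722 (mod 1753)
219^8 = (219^4)^2 ≡ 722^2 = 521284 ≡ 643 (mod 1753)
219^10 = 219^8 · 219^2 ≡ 643 · 630 ≡ 147 (mod 1753).

147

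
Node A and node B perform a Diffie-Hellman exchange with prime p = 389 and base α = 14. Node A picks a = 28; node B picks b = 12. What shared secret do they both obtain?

Node A sends A = α^a mod p = 14^28 mod 389.
14^1 ≡ 14 (mod 389)
14^2 = (14^1)^2 ≡ 14^2 = 196 ≡ 196 (mod 389)
14^4 = (14^2)^2 ≡ 196^2 = 38416 ≡ 294 (mod 389)
14^8 = (14^4)^2 ≡ 294^2 = 86436 ≡ 78 (mod 389)
14^16 = (14^8)^2 ≡ 78^2 = 6084 ≡ 249 (mod 389)
14^28 = 14^16 · 14^8 · 14^4 ≡ 249 · 78 · 294 ≡ 326 (mod 389).
So A = 326. Node B then computes K = A^b mod p = 326^12 mod 389.
326^1 ≡ 326 (mod 389)
326^2 = (326^1)^2 ≡ 326^2 = 106276 ≡ 79 (mod 389)
326^4 = (326^2)^2 ≡ 79^2 = 6241 ≡ 17 (mod 389)
326^8 = (326^4)^2 ≡ 17^2 = 289 ≡ 289 (mod 389)
326^12 = 326^8 · 326^4 ≡ 289 · 17 ≡ 245 (mod 389).

245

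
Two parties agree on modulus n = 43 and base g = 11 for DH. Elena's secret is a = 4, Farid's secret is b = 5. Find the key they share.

Elena sends A = g^a mod n = 11^4 mod 43.
11^1 ≡ 11 (mod 43)
11^2 = (11^1)^2 ≡ 11^2 = 121 ≡ 35 (mod 43)
11^4 = (11^2)^2 ≡ 35^2 = 1225 ≡ 21 (mod 43)
So A = 21. Farid then computes K = A^b mod n = 21^5 mod 43.
21^1 ≡ 21 (mod 43)
21^2 = (21^1)^2 ≡ 21^2 = 441 ≡ 11 (mod 43)
21^4 = (21^2)^2 ≡ 11^2 = 121 ≡ 35 (mod 43)
21^5 = 21^4 · 21^1 ≡ 35 · 21 ≡ 4 (mod 43).

4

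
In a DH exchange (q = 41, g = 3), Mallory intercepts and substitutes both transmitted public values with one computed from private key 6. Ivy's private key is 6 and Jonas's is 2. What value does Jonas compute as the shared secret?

Jonas receives Mallory's public value M = 3^6 mod 41 instead of the honest one.
3^1 ≡ 3 (mod 41)
3^2 = (3^1)^2 ≡ 3^2 = 9 ≡ 9 (mod 41)
3^4 = (3^2)^2 ≡ 9^2 = 81 ≡ 40 (mod 41)
3^6 = 3^4 · 3^2 ≡ 40 · 9 ≡ 32 (mod 41).
So M = 32. Jonas computes K = M^2 mod 41.
32^1 ≡ 32 (mod 41)
32^2 = (32^1)^2 ≡ 32^2 = 1024 ≡ 40 (mod 41)

40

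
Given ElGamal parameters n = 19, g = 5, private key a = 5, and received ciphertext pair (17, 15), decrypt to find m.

Shared mask s = c₁^a mod n = 17^5 mod 19.
17^1 ≡ 17 (mod 19)
17^2 = (17^1)^2 ≡ 17^2 = 289 ≡ 4 (mod 19)
17^4 = (17^2)^2 ≡ 4^2 = 16 ≡ 16 (mod 19)
17^5 = 17^4 · 17^1 ≡ 16 · 17 ≡ 6 (mod 19).
So s = 6; s⁻¹ ≡ 16 (mod 19).
m = c₂ · s⁻¹ mod 19 = 15 · 16 mod 19 = 12.

12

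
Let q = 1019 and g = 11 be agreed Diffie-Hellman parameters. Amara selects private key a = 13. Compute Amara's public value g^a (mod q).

Public value = 11^13 (mod 1019).
11^1 ≡ 11 (mod 1019)
11^2 = (11^1)^2 ≡ 11^2 = 121 ≡ 121 (mod 1019)
11^4 = (11^2)^2 ≡ 121^2 = 14641 ≡ 375 (mod 1019)
11^8 = (11^4)^2 ≡ 375^2 = 140625 ≡ 3 (mod 1019)
11^13 = 11^8 · 11^4 · 11^1 ≡ 3 · 375 · 11 ≡ 147 (mod 1019).

147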